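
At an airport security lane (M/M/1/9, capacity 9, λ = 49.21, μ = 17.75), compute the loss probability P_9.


ρ = λ/μ = 49.21/17.75 = 2.7724
P_K = (1−ρ)ρ^K/(1−ρ^(K+1)) = (-1.7724·9675.982379)/(1 − 26825.639035)
= -17149.656656/-26824.639035 = 0.639325

Final: 0.639325


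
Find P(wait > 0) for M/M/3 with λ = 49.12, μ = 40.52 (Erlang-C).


a = λ/μ = 1.2122; ρ = a/3 = 0.4041
P₀ = 0.290256 (from M/M/c formula)
C(c,a) = [a^c/(c!(1−ρ))]·P₀ = [1.78142/(6·0.5959)]·0.290256
= 0.49823·0.290256 = 0.144614

Final: 0.144614


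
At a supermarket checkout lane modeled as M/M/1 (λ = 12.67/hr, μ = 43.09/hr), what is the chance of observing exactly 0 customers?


ρ = 12.67/43.09 = 0.2940
P_n = (1−ρ)·ρ^n = (1 − 0.2940)·0.2940^0 = 0.7060·1.000000 = 0.705964

Final: 0.705964


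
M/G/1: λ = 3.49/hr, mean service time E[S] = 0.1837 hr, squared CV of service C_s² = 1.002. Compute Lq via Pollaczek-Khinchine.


ρ = λ·E[S] = 3.49·0.1837 = 0.6411
Lq = ρ²(1+C_s²)/(2(1−ρ)) = 0.4110·(1+1.002)/(2·0.3589)
= 0.4110·2.0020/0.7178 = 1.14642

Final: 1.14642


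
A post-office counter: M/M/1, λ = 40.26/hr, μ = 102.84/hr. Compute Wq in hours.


ρ = 40.26/102.84 = 0.3915
Wq = ρ/(μ−λ) = 0.3915/(102.84 − 40.26) = 0.3915/62.58 = 0.006256 hr

Final: 0.006256 hr


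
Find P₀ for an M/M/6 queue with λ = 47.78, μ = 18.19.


a = λ/μ = 47.78/18.19 = 2.6267; ρ = a/c = 0.4378
Σ_{k=0}^{5} a^k/k! (terms k=0..5) = 1.00000 + 2.62672 + 3.44982 + 3.02057 + 1.98355 + 1.04204 = 13.12270
Tail: a^6/(6!(1−ρ)) = 328.45863/(720·0.5622) = 0.81142
P₀ = 1/(13.12270 + 0.81142) = 1/13.93413 = 0.071766

Final: 0.071766


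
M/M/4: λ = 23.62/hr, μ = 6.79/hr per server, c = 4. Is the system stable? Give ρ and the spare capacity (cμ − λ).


Total capacity cμ = 4·6.79 = 27.16/hr
ρ = λ/(cμ) = 23.62/27.16 = 0.8697
Stable ⇔ ρ < 1: YES
Spare capacity = cμ − λ = 27.16 − 23.62 = 3.54/hr

Final: ρ = 0.8697; stable; margin = 3.54/hr


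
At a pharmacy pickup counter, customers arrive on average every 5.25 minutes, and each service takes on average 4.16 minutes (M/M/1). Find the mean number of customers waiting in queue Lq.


λ = 60/5.25 = 11.4286 /hr
μ = 60/4.16 = 14.4231 /hr
ρ = λ/μ = 11.4286/14.4231 = 0.7924
Lq = ρ²/(1−ρ) = 0.6279/0.2076 = 3.0241

Final: 3.0241


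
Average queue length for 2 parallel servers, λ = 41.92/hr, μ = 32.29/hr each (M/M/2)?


a = λ/μ = 1.2982; ρ = a/2 = 0.6491
P₀ = 0.212770
Lq = P₀·a^c·ρ / (c!·(1−ρ)²) = 0.212770·1.68541·0.6491/(2·0.12312)
= 0.94534

Final: 0.94534


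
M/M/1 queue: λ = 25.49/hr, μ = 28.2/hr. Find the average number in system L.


ρ = λ/μ = 25.49/28.2 = 0.9039
L = ρ/(1−ρ) = 0.9039/(1 − 0.9039) = 0.9039/0.09610 = 9.4059

Final: 9.4059


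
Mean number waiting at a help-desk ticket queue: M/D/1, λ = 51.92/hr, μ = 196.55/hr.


ρ = 51.92/196.55 = 0.2642
M/D/1: Lq = ρ²/(2(1−ρ)) = 0.06978/(2·0.7358) = 0.04741

Final: 0.04741


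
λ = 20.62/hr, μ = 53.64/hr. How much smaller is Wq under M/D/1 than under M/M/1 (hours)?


ρ = 20.62/53.64 = 0.3844
Wq(M/M/1) = ρ/(μ−λ) = 0.3844/33.02 = 0.01164 hr
Wq(M/D/1) = ρ/(2(μ−λ)) = 0.005821 hr
Savings = 0.01164 − 0.005821 = 0.005821 hr

Final: 0.005821 hr


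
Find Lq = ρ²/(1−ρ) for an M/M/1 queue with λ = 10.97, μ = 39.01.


ρ = 10.97/39.01 = 0.2812
Lq = ρ²/(1−ρ) = 0.07908/0.7188 = 0.1100

Final: 0.1100


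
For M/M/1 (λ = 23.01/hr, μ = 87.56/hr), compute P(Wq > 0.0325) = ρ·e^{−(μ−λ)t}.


ρ = 23.01/87.56 = 0.2628
P(Wq > t) = ρ·e^{−(μ−λ)t} = 0.2628·e^{−2.0979}
= 0.2628·0.122717 = 0.032249

Final: 0.032249


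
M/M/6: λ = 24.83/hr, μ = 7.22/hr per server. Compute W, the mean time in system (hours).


a = 3.4391; ρ = 0.5732; P₀ = 0.030910
Lq = P₀·a^c·ρ/(c!(1−ρ)²) = 0.22346
Wq = Lq/λ = 0.22346/24.83 = 0.008999 hr
W = Wq + 1/μ = 0.008999 + 0.13850 = 0.14750 hr

Final: 0.14750 hr


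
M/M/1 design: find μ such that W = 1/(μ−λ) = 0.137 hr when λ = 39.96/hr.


W = 1/(μ−λ) ⇒ μ − λ = 1/W = 1/0.137 = 7.2993
μ = λ + 1/W = 39.96 + 7.2993 = 47.2593 per hr

Final: 47.2593 /hr


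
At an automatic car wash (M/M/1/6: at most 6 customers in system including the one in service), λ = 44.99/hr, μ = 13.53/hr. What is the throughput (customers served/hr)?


ρ = 3.3252; P_K = (1−ρ)ρ^6/(1−ρ^7) = 0.699422
λ_eff = λ(1 − P_K) = 44.99·(1 − 0.699422) = 44.99·0.300578 = 13.5230 /hr

Final: 13.5230 /hr


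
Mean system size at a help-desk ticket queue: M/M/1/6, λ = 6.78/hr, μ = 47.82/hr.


ρ = 6.78/47.82 = 0.1418
L = ρ[1 − (K+1)ρ^K + Kρ^(K+1)] / [(1−ρ)(1−ρ^(K+1))]
Numerator: 0.1418·(1 − 7·0.000008123 + 6·0.000001152) = 0.141775
Denominator: (0.8582)·(0.999999) = 0.858217
L = 0.141775/0.858217 = 0.1652

Final: 0.1652


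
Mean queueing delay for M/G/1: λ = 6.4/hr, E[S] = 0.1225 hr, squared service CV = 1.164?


ρ = λ·E[S] = 6.4·0.1225 = 0.7840
E[S²] = E[S]²(1+C_s²) = 0.1225²·(1+1.164) = 0.032474
Wq = λ·E[S²]/(2(1−ρ)) = 6.4·0.032474/(2·0.2160) = 0.48109 hr

Final: 0.48109 hr


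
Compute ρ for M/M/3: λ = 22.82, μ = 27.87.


ρ = λ/(cμ) = 22.82/(3·27.87) = 22.82/83.61 = 0.2729

Final: 0.2729


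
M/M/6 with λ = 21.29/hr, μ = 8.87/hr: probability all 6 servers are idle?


a = λ/μ = 21.29/8.87 = 2.4002; ρ = a/c = 0.4000
Σ_{k=0}^{5} a^k/k! (terms k=0..5) = 1.00000 + 2.40023 + 2.88054 + 2.30465 + 1.38292 + 0.66386 = 10.63220
Tail: a^6/(6!(1−ρ)) = 191.21073/(720·0.6000) = 0.44265
P₀ = 1/(10.63220 + 0.44265) = 1/11.07484 = 0.090295

Final: 0.090295


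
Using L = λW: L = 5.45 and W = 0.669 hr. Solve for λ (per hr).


λ = L/W = 5.45/0.669 = 8.1465 /hr

Final: 8.1465 /hr


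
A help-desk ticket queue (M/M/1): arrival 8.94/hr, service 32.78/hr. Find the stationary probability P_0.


ρ = 8.94/32.78 = 0.2727
P_n = (1−ρ)·ρ^n = (1 − 0.2727)·0.2727^0 = 0.7273·1.000000 = 0.727273

Final: 0.727273


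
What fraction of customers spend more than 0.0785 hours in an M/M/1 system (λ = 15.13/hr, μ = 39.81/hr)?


W ~ Exponential(μ−λ) for M/M/1.
μ − λ = 39.81 − 15.13 = 24.6800
P(W > t) = e^{−(μ−λ)t} = e^{−1.9374} = 0.144081

Final: 0.144081


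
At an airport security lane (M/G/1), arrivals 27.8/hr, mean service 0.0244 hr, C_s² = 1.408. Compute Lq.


ρ = λ·E[S] = 27.8·0.0244 = 0.6783
Lq = ρ²(1+C_s²)/(2(1−ρ)) = 0.4601·(1+1.408)/(2·0.3217)
= 0.4601·2.4080/0.6434 = 1.72215

Final: 1.72215


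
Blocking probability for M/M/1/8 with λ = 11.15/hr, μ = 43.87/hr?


ρ = λ/μ = 11.15/43.87 = 0.2542
P_K = (1−ρ)ρ^K/(1−ρ^(K+1)) = (0.7458·0.00001741)/(1 − 0.000004426)
= 0.00001299/0.999996 = 0.00001299

Final: 0.00001299


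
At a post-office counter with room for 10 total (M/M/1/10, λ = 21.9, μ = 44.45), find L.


ρ = 21.9/44.45 = 0.4927
L = ρ[1 − (K+1)ρ^K + Kρ^(K+1)] / [(1−ρ)(1−ρ^(K+1))]
Numerator: 0.4927·(1 − 11·0.0008428 + 10·0.0004152) = 0.490167
Denominator: (0.5073)·(0.999585) = 0.507101
L = 0.490167/0.507101 = 0.9666

Final: 0.9666


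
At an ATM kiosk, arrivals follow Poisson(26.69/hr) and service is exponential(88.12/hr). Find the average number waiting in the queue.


ρ = 26.69/88.12 = 0.3029
Lq = ρ²/(1−ρ) = 0.09174/0.6971 = 0.1316

Final: 0.1316


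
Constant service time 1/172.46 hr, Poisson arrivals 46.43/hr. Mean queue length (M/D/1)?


ρ = 46.43/172.46 = 0.2692
M/D/1: Lq = ρ²/(2(1−ρ)) = 0.07248/(2·0.7308) = 0.04959

Final: 0.04959


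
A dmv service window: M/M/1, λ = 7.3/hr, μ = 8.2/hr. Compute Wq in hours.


ρ = 7.3/8.2 = 0.8902
Wq = ρ/(μ−λ) = 0.8902/(8.2 − 7.3) = 0.8902/0.9000 = 0.9892 hr

Final: 0.9892 hr


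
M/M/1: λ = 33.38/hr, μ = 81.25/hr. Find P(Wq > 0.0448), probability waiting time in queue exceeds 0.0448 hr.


ρ = 33.38/81.25 = 0.4108
P(Wq > t) = ρ·e^{−(μ−λ)t} = 0.4108·e^{−2.1446}
= 0.4108·0.117118 = 0.048116

Final: 0.048116


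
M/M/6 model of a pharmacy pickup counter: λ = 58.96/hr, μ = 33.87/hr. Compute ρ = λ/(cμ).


ρ = λ/(cμ) = 58.96/(6·33.87) = 58.96/203.22 = 0.2901

Final: 0.2901


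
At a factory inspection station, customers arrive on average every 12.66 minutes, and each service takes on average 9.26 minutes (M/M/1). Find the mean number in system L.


λ = 60/12.66 = 4.7393 /hr
μ = 60/9.26 = 6.4795 /hr
ρ = λ/μ = 4.7393/6.4795 = 0.7314
L = ρ/(1−ρ) = 0.7314/0.2686 = 2.7235

Final: 2.7235


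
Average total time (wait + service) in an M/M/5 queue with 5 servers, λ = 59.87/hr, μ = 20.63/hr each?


a = 2.9021; ρ = 0.5804; P₀ = 0.052000
Lq = P₀·a^c·ρ/(c!(1−ρ)²) = 0.29409
Wq = Lq/λ = 0.29409/59.87 = 0.004912 hr
W = Wq + 1/μ = 0.004912 + 0.04847 = 0.05339 hr

Final: 0.05339 hr


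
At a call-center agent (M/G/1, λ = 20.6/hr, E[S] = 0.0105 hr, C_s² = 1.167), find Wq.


ρ = λ·E[S] = 20.6·0.0105 = 0.2163
E[S²] = E[S]²(1+C_s²) = 0.0105²·(1+1.167) = 0.0002389
Wq = λ·E[S²]/(2(1−ρ)) = 20.6·0.0002389/(2·0.7837) = 0.003140 hr

Final: 0.003140 hr


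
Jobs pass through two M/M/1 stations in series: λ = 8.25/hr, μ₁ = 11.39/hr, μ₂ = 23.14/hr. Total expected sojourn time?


Each node sees arrival rate λ = 8.25/hr (tandem ⇒ throughput preserved).
W₁ = 1/(μ₁−λ) = 1/(11.39−8.25) = 0.31847 hr
W₂ = 1/(μ₂−λ) = 1/(23.14−8.25) = 0.06716 hr
W_total = W₁ + W₂ = 0.31847 + 0.06716 = 0.38563 hr

Final: 0.38563 hr


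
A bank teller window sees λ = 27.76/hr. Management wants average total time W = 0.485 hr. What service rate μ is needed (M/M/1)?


W = 1/(μ−λ) ⇒ μ − λ = 1/W = 1/0.485 = 2.0619
μ = λ + 1/W = 27.76 + 2.0619 = 29.8219 per hr

Final: 29.8219 /hr


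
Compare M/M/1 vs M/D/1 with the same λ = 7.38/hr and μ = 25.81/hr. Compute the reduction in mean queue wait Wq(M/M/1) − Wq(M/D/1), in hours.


ρ = 7.38/25.81 = 0.2859
Wq(M/M/1) = ρ/(μ−λ) = 0.2859/18.43 = 0.01551 hr
Wq(M/D/1) = ρ/(2(μ−λ)) = 0.007757 hr
Savings = 0.01551 − 0.007757 = 0.007757 hr

Final: 0.007757 hr


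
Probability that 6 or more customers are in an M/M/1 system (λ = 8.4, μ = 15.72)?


ρ = 8.4/15.72 = 0.5344
P(N ≥ n) = ρ^n = 0.5344^6 = 0.023279

Final: 0.023279


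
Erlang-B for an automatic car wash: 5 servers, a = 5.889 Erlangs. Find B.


B(c,a) = (a^c/c!) / Σ_{k=0}^{c} a^k/k!
a^5/5! = 59.023713
Σ terms (k=0..5): 1.00000 + 5.88900 + 17.34016 + 34.03874 + 50.11353 + 59.02371 = 167.405136
B = 59.023713/167.405136 = 0.352580

Final: 0.352580


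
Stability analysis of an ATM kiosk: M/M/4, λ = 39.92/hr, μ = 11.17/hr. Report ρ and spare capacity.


Total capacity cμ = 4·11.17 = 44.68/hr
ρ = λ/(cμ) = 39.92/44.68 = 0.8935
Stable ⇔ ρ < 1: YES
Spare capacity = cμ − λ = 44.68 − 39.92 = 4.76/hr

Final: ρ = 0.8935; stable; margin = 4.76/hr


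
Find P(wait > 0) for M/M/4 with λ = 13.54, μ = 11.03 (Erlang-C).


a = λ/μ = 1.2276; ρ = a/4 = 0.3069
P₀ = 0.291900 (from M/M/c formula)
C(c,a) = [a^c/(c!(1−ρ))]·P₀ = [2.27077/(24·0.6931)]·0.291900
= 0.13651·0.291900 = 0.039847

Final: 0.039847


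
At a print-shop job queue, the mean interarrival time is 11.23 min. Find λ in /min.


λ = 1/(interarrival time) in consistent units.
1 minute = 1 min, so λ = 1/11.23 = 0.08905 per minute

Final: 0.08905 /min


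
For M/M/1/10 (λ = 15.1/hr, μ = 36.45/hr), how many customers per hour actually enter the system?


ρ = 0.4143; P_K = (1−ρ)ρ^10/(1−ρ^11) = 0.00008720
λ_eff = λ(1 − P_K) = 15.1·(1 − 0.00008720) = 15.1·0.999913 = 15.0987 /hr

Final: 15.0987 /hr


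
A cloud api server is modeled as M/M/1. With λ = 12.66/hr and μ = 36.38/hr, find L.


ρ = λ/μ = 12.66/36.38 = 0.3480
L = ρ/(1−ρ) = 0.3480/(1 − 0.3480) = 0.3480/0.6520 = 0.5337

Final: 0.5337


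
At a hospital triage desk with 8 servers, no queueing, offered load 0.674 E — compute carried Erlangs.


B(8,0.674) = 0.0000005383 (Erlang-B)
Carried load = a(1 − B) = 0.674·(1 − 0.0000005383) = 0.674·0.999999 = 0.6740 E

Final: 0.6740 Erlangs


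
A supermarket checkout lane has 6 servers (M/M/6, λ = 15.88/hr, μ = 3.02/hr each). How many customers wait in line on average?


a = λ/μ = 5.2583; ρ = a/6 = 0.8764
P₀ = 0.002881
Lq = P₀·a^c·ρ / (c!·(1−ρ)²) = 0.002881·21137.87527·0.8764/(720·0.01528)
= 4.84975

Final: 4.84975


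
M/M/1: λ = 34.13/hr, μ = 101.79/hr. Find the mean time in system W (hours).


W = 1/(μ−λ) = 1/(101.79 − 34.13) = 1/67.66 = 0.01478 hr

Final: 0.01478 hr


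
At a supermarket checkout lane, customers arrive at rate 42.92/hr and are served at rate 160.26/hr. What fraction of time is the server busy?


ρ = λ/μ = 42.92/160.26 = 0.2678

Final: 0.2678


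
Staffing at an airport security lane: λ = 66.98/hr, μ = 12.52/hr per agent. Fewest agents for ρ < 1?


Stability requires cμ > λ ⇔ c > λ/μ.
λ/μ = 66.98/12.52 = 5.3498
Minimum integer c = ⌊5.3498⌋ + 1 = 6
Check: 6·12.52 = 75.12 > 66.98, while 5·12.52 = 62.60 ≤ 66.98

Final: 6 servers


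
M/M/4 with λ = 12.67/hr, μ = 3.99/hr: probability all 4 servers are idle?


a = λ/μ = 12.67/3.99 = 3.1754; ρ = a/c = 0.7939
Σ_{k=0}^{3} a^k/k! (terms k=0..3) = 1.00000 + 3.17544 + 5.04171 + 5.33654 = 14.55369
Tail: a^4/(4!(1−ρ)) = 101.67516/(24·0.2061) = 20.55136
P₀ = 1/(14.55369 + 20.55136) = 1/35.10505 = 0.028486

Final: 0.028486


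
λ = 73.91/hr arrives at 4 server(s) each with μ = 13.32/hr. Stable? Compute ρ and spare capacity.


Total capacity cμ = 4·13.32 = 53.28/hr
ρ = λ/(cμ) = 73.91/53.28 = 1.3872
Stable ⇔ ρ < 1: NO
Spare capacity = cμ − λ = 53.28 − 73.91 = -20.63/hr

Final: ρ = 1.3872; unstable; margin = -20.63/hr


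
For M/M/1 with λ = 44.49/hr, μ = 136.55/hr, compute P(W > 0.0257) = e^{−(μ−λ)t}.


W ~ Exponential(μ−λ) for M/M/1.
μ − λ = 136.55 − 44.49 = 92.0600
P(W > t) = e^{−(μ−λ)t} = e^{−2.3659} = 0.093861

Final: 0.093861


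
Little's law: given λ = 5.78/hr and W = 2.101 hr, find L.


L = λW = 5.78·2.101 = 12.1438

Final: 12.1438


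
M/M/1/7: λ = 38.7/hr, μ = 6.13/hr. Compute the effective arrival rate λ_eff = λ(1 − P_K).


ρ = 6.3132; P_K = (1−ρ)ρ^7/(1−ρ^8) = 0.841602
λ_eff = λ(1 − P_K) = 38.7·(1 − 0.841602) = 38.7·0.158398 = 6.1300 /hr

Final: 6.1300 /hr


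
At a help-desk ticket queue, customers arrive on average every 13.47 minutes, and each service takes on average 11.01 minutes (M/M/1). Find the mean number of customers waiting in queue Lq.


λ = 60/13.47 = 4.4543 /hr
μ = 60/11.01 = 5.4496 /hr
ρ = λ/μ = 4.4543/5.4496 = 0.8174
Lq = ρ²/(1−ρ) = 0.6681/0.1826 = 3.6582

Final: 3.6582


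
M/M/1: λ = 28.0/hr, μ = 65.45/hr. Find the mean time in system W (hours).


W = 1/(μ−λ) = 1/(65.45 − 28.0) = 1/37.45 = 0.02670 hr

Final: 0.02670 hr


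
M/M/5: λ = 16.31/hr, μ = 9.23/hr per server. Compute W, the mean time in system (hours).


a = 1.7671; ρ = 0.3534; P₀ = 0.170177
Lq = P₀·a^c·ρ/(c!(1−ρ)²) = 0.02065
Wq = Lq/λ = 0.02065/16.31 = 0.001266 hr
W = Wq + 1/μ = 0.001266 + 0.10834 = 0.10961 hr

Final: 0.10961 hr


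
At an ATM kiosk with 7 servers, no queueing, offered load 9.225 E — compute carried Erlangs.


B(7,9.225) = 0.372771 (Erlang-B)
Carried load = a(1 − B) = 9.225·(1 − 0.372771) = 9.225·0.627229 = 5.7862 E

Final: 5.7862 Erlangs


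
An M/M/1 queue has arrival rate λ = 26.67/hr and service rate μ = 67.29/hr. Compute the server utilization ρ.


ρ = λ/μ = 26.67/67.29 = 0.3963

Final: 0.3963


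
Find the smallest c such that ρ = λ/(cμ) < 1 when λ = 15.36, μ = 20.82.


Stability requires cμ > λ ⇔ c > λ/μ.
λ/μ = 15.36/20.82 = 0.7378
Minimum integer c = ⌊0.7378⌋ + 1 = 1
Check: 1·20.82 = 20.82 > 15.36, while 0·20.82 = 0.00 ≤ 15.36

Final: 1 servers


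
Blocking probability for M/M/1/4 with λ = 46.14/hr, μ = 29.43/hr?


ρ = λ/μ = 46.14/29.43 = 1.5678
P_K = (1−ρ)ρ^K/(1−ρ^(K+1)) = (-0.5678·6.041563)/(1 − 9.471890)
= -3.430327/-8.471890 = 0.404907

Final: 0.404907


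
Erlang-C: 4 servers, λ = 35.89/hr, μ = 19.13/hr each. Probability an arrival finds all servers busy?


a = λ/μ = 1.8761; ρ = a/4 = 0.4690
P₀ = 0.149058 (from M/M/c formula)
C(c,a) = [a^c/(c!(1−ρ))]·P₀ = [12.38893/(24·0.5310)]·0.149058
= 0.97219·0.149058 = 0.144913

Final: 0.144913


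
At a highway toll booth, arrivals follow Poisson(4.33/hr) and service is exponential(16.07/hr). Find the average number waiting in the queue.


ρ = 4.33/16.07 = 0.2694
Lq = ρ²/(1−ρ) = 0.07260/0.7306 = 0.09938

Final: 0.09938


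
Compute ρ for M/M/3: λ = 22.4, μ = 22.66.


ρ = λ/(cμ) = 22.4/(3·22.66) = 22.4/67.98 = 0.3295

Final: 0.3295


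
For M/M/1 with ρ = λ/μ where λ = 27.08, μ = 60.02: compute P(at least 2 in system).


ρ = 27.08/60.02 = 0.4512
P(N ≥ n) = ρ^n = 0.4512^2 = 0.203566

Final: 0.203566


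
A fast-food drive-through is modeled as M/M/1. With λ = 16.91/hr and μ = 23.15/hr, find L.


ρ = λ/μ = 16.91/23.15 = 0.7305
L = ρ/(1−ρ) = 0.7305/(1 − 0.7305) = 0.7305/0.2695 = 2.7099

Final: 2.7099


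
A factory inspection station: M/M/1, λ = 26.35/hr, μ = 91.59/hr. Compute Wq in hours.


ρ = 26.35/91.59 = 0.2877
Wq = ρ/(μ−λ) = 0.2877/(91.59 − 26.35) = 0.2877/65.24 = 0.004410 hr

Final: 0.004410 hr


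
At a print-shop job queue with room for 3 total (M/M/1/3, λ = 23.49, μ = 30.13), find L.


ρ = 23.49/30.13 = 0.7796
L = ρ[1 − (K+1)ρ^K + Kρ^(K+1)] / [(1−ρ)(1−ρ^(K+1))]
Numerator: 0.7796·(1 − 4·0.473862 + 3·0.369433) = 0.165944
Denominator: (0.2204)·(0.630567) = 0.138963
L = 0.165944/0.138963 = 1.1942

Final: 1.1942


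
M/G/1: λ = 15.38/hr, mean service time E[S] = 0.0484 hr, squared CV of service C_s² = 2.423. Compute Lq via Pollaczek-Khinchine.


ρ = λ·E[S] = 15.38·0.0484 = 0.7444
Lq = ρ²(1+C_s²)/(2(1−ρ)) = 0.5541·(1+2.423)/(2·0.2556)
= 0.5541·3.4230/0.5112 = 3.71027

Final: 3.71027


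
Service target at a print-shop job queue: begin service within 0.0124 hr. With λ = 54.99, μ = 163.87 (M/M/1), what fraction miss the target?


ρ = 54.99/163.87 = 0.3356
P(Wq > t) = ρ·e^{−(μ−λ)t} = 0.3356·e^{−1.3501}
= 0.3356·0.259211 = 0.086984

Final: 0.086984


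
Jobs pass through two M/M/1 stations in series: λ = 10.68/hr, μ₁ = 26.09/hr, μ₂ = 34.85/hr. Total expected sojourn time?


Each node sees arrival rate λ = 10.68/hr (tandem ⇒ throughput preserved).
W₁ = 1/(μ₁−λ) = 1/(26.09−10.68) = 0.06489 hr
W₂ = 1/(μ₂−λ) = 1/(34.85−10.68) = 0.04137 hr
W_total = W₁ + W₂ = 0.06489 + 0.04137 = 0.10627 hr

Final: 0.10627 hr


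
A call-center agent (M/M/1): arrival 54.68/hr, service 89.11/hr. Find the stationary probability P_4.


ρ = 54.68/89.11 = 0.6136
P_n = (1−ρ)·ρ^n = (1 − 0.6136)·0.6136^4 = 0.3864·0.141778 = 0.054780

Final: 0.054780


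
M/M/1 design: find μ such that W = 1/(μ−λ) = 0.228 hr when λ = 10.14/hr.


W = 1/(μ−λ) ⇒ μ − λ = 1/W = 1/0.228 = 4.3860
μ = λ + 1/W = 10.14 + 4.3860 = 14.5260 per hr

Final: 14.5260 /hr


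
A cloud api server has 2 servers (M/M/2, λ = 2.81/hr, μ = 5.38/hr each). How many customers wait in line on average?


a = λ/μ = 0.5223; ρ = a/2 = 0.2612
P₀ = 0.585851
Lq = P₀·a^c·ρ / (c!·(1−ρ)²) = 0.585851·0.27280·0.2612/(2·0.54590)
= 0.03823

Final: 0.03823


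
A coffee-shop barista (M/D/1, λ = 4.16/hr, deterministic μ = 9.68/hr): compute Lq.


ρ = 4.16/9.68 = 0.4298
M/D/1: Lq = ρ²/(2(1−ρ)) = 0.1847/(2·0.5702) = 0.16194

Final: 0.16194


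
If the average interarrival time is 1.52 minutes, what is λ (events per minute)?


λ = 1/(interarrival time) in consistent units.
1 minute = 1 min, so λ = 1/1.52 = 0.6579 per minute

Final: 0.6579 /min


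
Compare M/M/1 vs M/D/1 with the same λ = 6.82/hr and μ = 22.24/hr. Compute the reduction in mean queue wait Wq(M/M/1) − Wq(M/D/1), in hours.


ρ = 6.82/22.24 = 0.3067
Wq(M/M/1) = ρ/(μ−λ) = 0.3067/15.42 = 0.01989 hr
Wq(M/D/1) = ρ/(2(μ−λ)) = 0.009943 hr
Savings = 0.01989 − 0.009943 = 0.009943 hr

Final: 0.009943 hr


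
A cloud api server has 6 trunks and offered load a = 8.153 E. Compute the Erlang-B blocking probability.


B(c,a) = (a^c/c!) / Σ_{k=0}^{c} a^k/k!
a^6/6! = 407.917331
Σ terms (k=0..6): 1.00000 + 8.15300 + 33.23570 + 90.32357 + 184.10201 + 300.19674 + 407.91733 = 1024.928347
B = 407.917331/1024.928347 = 0.397996

Final: 0.397996


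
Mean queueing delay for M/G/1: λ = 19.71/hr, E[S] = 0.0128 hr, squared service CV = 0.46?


ρ = λ·E[S] = 19.71·0.0128 = 0.2523
E[S²] = E[S]²(1+C_s²) = 0.0128²·(1+0.46) = 0.0002392
Wq = λ·E[S²]/(2(1−ρ)) = 19.71·0.0002392/(2·0.7477) = 0.003153 hr

Final: 0.003153 hr


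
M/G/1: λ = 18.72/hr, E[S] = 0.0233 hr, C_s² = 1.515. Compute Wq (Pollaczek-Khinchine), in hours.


ρ = λ·E[S] = 18.72·0.0233 = 0.4362
E[S²] = E[S]²(1+C_s²) = 0.0233²·(1+1.515) = 0.001365
Wq = λ·E[S²]/(2(1−ρ)) = 18.72·0.001365/(2·0.5638) = 0.02267 hr

Final: 0.02267 hr


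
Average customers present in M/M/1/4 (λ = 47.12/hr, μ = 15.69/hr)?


ρ = 47.12/15.69 = 3.0032
L = ρ[1 − (K+1)ρ^K + Kρ^(K+1)] / [(1−ρ)(1−ρ^(K+1))]
Numerator: 3.0032·(1 − 5·81.344717 + 4·244.293376) = 1716.170819
Denominator: (-2.0032)·(-243.293376) = 487.362065
L = 1716.170819/487.362065 = 3.5213

Final: 3.5213


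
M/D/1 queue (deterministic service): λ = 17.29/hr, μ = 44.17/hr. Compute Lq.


ρ = 17.29/44.17 = 0.3914
M/D/1: Lq = ρ²/(2(1−ρ)) = 0.1532/(2·0.6086) = 0.12589

Final: 0.12589


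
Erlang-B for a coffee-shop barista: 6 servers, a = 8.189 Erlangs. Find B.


B(c,a) = (a^c/c!) / Σ_{k=0}^{c} a^k/k!
a^6/6! = 418.844416
Σ terms (k=0..6): 1.00000 + 8.18900 + 33.52986 + 91.52534 + 187.37526 + 306.88320 + 418.84442 = 1047.347074
B = 418.844416/1047.347074 = 0.399910

Final: 0.399910


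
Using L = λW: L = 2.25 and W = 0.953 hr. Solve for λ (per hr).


λ = L/W = 2.25/0.953 = 2.3610 /hr

Final: 2.3610 /hr


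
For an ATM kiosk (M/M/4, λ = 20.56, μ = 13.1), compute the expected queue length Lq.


a = λ/μ = 1.5695; ρ = a/4 = 0.3924
P₀ = 0.205700
Lq = P₀·a^c·ρ / (c!·(1−ρ)²) = 0.205700·6.06746·0.3924/(24·0.36922)
= 0.05526

Final: 0.05526


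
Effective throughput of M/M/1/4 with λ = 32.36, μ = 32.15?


ρ = 1.0065; P_K = (1−ρ)ρ^4/(1−ρ^5) = 0.202613
λ_eff = λ(1 − P_K) = 32.36·(1 − 0.202613) = 32.36·0.797387 = 25.8035 /hr

Final: 25.8035 /hr


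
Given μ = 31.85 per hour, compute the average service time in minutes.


Mean service time = 1/μ = 1/31.85 hour = 0.03140 hour
In minutes: 0.03140 × 60 = 1.8838 min

Final: 1.8838 min


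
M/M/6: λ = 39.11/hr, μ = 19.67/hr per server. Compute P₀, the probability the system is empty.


a = λ/μ = 39.11/19.67 = 1.9883; ρ = a/c = 0.3314
Σ_{k=0}^{5} a^k/k! (terms k=0..5) = 1.00000 + 1.98831 + 1.97668 + 1.31008 + 0.65121 + 0.25896 = 7.18525
Tail: a^6/(6!(1−ρ)) = 61.78752/(720·0.6686) = 0.12835
P₀ = 1/(7.18525 + 0.12835) = 1/7.31360 = 0.136732

Final: 0.136732


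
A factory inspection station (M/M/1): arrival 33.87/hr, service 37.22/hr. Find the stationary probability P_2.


ρ = 33.87/37.22 = 0.9100
P_n = (1−ρ)·ρ^n = (1 − 0.9100)·0.9100^2 = 0.09001·0.828090 = 0.074533

Final: 0.074533


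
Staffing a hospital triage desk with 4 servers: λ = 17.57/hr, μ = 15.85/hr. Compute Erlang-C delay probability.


a = λ/μ = 1.1085; ρ = a/4 = 0.2771
P₀ = 0.329274 (from M/M/c formula)
C(c,a) = [a^c/(c!(1−ρ))]·P₀ = [1.50998/(24·0.7229)]·0.329274
= 0.08704·0.329274 = 0.028659

Final: 0.028659


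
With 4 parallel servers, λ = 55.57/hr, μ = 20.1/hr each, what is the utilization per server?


ρ = λ/(cμ) = 55.57/(4·20.1) = 55.57/80.40 = 0.6912

Final: 0.6912


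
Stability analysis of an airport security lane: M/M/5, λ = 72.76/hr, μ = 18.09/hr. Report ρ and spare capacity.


Total capacity cμ = 5·18.09 = 90.45/hr
ρ = λ/(cμ) = 72.76/90.45 = 0.8044
Stable ⇔ ρ < 1: YES
Spare capacity = cμ − λ = 90.45 − 72.76 = 17.69/hr

Final: ρ = 0.8044; stable; margin = 17.69/hr


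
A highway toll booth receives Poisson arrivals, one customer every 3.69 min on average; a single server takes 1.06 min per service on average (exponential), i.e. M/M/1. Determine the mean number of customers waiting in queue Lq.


λ = 60/3.69 = 16.2602 /hr
μ = 60/1.06 = 56.6038 /hr
ρ = λ/μ = 16.2602/56.6038 = 0.2873
Lq = ρ²/(1−ρ) = 0.08252/0.7127 = 0.1158

Final: 0.1158


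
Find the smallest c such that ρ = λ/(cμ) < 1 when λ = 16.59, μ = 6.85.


Stability requires cμ > λ ⇔ c > λ/μ.
λ/μ = 16.59/6.85 = 2.4219
Minimum integer c = ⌊2.4219⌋ + 1 = 3
Check: 3·6.85 = 20.55 > 16.59, while 2·6.85 = 13.70 ≤ 16.59

Final: 3 servers


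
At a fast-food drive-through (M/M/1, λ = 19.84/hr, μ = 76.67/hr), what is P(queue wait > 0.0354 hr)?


ρ = 19.84/76.67 = 0.2588
P(Wq > t) = ρ·e^{−(μ−λ)t} = 0.2588·e^{−2.0118}
= 0.2588·0.133750 = 0.034611

Final: 0.034611


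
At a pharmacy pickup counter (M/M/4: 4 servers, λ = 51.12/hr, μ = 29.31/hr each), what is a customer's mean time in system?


a = 1.7441; ρ = 0.4360; P₀ = 0.171439
Lq = P₀·a^c·ρ/(c!(1−ρ)²) = 0.09061
Wq = Lq/λ = 0.09061/51.12 = 0.001773 hr
W = Wq + 1/μ = 0.001773 + 0.03412 = 0.03589 hr

Final: 0.03589 hr


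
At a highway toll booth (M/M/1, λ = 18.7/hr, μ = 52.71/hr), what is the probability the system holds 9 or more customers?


ρ = 18.7/52.71 = 0.3548
P(N ≥ n) = ρ^n = 0.3548^9 = 0.00008903

Final: 0.00008903


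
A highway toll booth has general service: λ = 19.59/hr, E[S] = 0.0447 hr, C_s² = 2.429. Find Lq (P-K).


ρ = λ·E[S] = 19.59·0.0447 = 0.8757
Lq = ρ²(1+C_s²)/(2(1−ρ)) = 0.7668·(1+2.429)/(2·0.1243)
= 0.7668·3.4290/0.2487 = 10.57441

Final: 10.57441


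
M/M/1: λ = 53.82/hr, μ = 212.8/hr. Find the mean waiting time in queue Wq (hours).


ρ = 53.82/212.8 = 0.2529
Wq = ρ/(μ−λ) = 0.2529/(212.8 − 53.82) = 0.2529/158.98 = 0.001591 hr

Final: 0.001591 hr


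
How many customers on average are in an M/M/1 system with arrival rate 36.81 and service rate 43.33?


ρ = λ/μ = 36.81/43.33 = 0.8495
L = ρ/(1−ρ) = 0.8495/(1 − 0.8495) = 0.8495/0.1505 = 5.6457

Final: 5.6457


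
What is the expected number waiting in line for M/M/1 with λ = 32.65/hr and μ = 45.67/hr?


ρ = 32.65/45.67 = 0.7149
Lq = ρ²/(1−ρ) = 0.5111/0.2851 = 1.7928

Final: 1.7928


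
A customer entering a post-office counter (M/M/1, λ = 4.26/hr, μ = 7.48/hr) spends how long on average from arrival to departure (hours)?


W = 1/(μ−λ) = 1/(7.48 − 4.26) = 1/3.22 = 0.3106 hr

Final: 0.3106 hr


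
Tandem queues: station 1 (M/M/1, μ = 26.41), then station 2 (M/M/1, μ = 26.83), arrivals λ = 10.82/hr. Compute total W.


Each node sees arrival rate λ = 10.82/hr (tandem ⇒ throughput preserved).
W₁ = 1/(μ₁−λ) = 1/(26.41−10.82) = 0.06414 hr
W₂ = 1/(μ₂−λ) = 1/(26.83−10.82) = 0.06246 hr
W_total = W₁ + W₂ = 0.06414 + 0.06246 = 0.12660 hr

Final: 0.12660 hr


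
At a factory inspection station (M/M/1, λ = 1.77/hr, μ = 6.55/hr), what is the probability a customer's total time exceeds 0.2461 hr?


W ~ Exponential(μ−λ) for M/M/1.
μ − λ = 6.55 − 1.77 = 4.7800
P(W > t) = e^{−(μ−λ)t} = e^{−1.1764} = 0.308400

Final: 0.308400


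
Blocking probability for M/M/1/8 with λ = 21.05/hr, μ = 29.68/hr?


ρ = λ/μ = 21.05/29.68 = 0.7092
P_K = (1−ρ)ρ^K/(1−ρ^(K+1)) = (0.2908·0.064019)/(1 − 0.045404)
= 0.018615/0.954596 = 0.019500

Final: 0.019500


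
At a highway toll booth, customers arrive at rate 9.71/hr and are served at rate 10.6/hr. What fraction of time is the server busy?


ρ = λ/μ = 9.71/10.6 = 0.9160

Final: 0.9160


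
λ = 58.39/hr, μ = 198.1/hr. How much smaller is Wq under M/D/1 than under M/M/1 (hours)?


ρ = 58.39/198.1 = 0.2948
Wq(M/M/1) = ρ/(μ−λ) = 0.2948/139.71 = 0.002110 hr
Wq(M/D/1) = ρ/(2(μ−λ)) = 0.001055 hr
Savings = 0.002110 − 0.001055 = 0.001055 hr

Final: 0.001055 hr


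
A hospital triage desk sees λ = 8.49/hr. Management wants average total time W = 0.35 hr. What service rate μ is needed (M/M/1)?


W = 1/(μ−λ) ⇒ μ − λ = 1/W = 1/0.35 = 2.8571
μ = λ + 1/W = 8.49 + 2.8571 = 11.3471 per hr

Final: 11.3471 /hr


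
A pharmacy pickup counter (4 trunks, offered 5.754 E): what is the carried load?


B(4,5.754) = 0.453415 (Erlang-B)
Carried load = a(1 − B) = 5.754·(1 − 0.453415) = 5.754·0.546585 = 3.1451 E

Final: 3.1451 Erlangs


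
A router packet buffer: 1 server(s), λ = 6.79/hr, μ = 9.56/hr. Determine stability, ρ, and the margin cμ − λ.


Total capacity cμ = 1·9.56 = 9.56/hr
ρ = λ/(cμ) = 6.79/9.56 = 0.7103
Stable ⇔ ρ < 1: YES
Spare capacity = cμ − λ = 9.56 − 6.79 = 2.77/hr

Final: ρ = 0.7103; stable; margin = 2.77/hr


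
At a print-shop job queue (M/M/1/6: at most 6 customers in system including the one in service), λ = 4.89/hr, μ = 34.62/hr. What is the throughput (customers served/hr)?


ρ = 0.1412; P_K = (1−ρ)ρ^6/(1−ρ^7) = 0.000006820
λ_eff = λ(1 − P_K) = 4.89·(1 − 0.000006820) = 4.89·0.999993 = 4.8900 /hr

Final: 4.8900 /hr


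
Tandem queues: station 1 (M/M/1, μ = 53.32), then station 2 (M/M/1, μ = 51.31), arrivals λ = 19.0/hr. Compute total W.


Each node sees arrival rate λ = 19.0/hr (tandem ⇒ throughput preserved).
W₁ = 1/(μ₁−λ) = 1/(53.32−19.0) = 0.02914 hr
W₂ = 1/(μ₂−λ) = 1/(51.31−19.0) = 0.03095 hr
W_total = W₁ + W₂ = 0.02914 + 0.03095 = 0.06009 hr

Final: 0.06009 hr


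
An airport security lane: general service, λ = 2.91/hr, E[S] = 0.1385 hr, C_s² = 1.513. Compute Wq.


ρ = λ·E[S] = 2.91·0.1385 = 0.4030
E[S²] = E[S]²(1+C_s²) = 0.1385²·(1+1.513) = 0.048205
Wq = λ·E[S²]/(2(1−ρ)) = 2.91·0.048205/(2·0.5970) = 0.11749 hr

Final: 0.11749 hr


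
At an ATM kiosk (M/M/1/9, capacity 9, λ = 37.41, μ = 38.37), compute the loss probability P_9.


ρ = λ/μ = 37.41/38.37 = 0.9750
P_K = (1−ρ)ρ^K/(1−ρ^(K+1)) = (0.02502·0.796092)/(1 − 0.776174)
= 0.019918/0.223826 = 0.088988

Final: 0.088988


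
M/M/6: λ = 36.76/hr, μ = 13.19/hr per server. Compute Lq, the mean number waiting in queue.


a = λ/μ = 2.7870; ρ = a/6 = 0.4645
P₀ = 0.060944
Lq = P₀·a^c·ρ / (c!·(1−ρ)²) = 0.060944·468.58053·0.4645/(720·0.28677)
= 0.06424

Final: 0.06424


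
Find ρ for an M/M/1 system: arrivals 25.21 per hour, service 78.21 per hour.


ρ = λ/μ = 25.21/78.21 = 0.3223

Final: 0.3223


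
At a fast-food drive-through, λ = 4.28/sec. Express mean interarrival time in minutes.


Mean interarrival time = 1/λ = 1/4.28 second = 0.23364 second
In minutes: 0.23364 × 0.0166667 = 0.003894 min

Final: 0.003894 min


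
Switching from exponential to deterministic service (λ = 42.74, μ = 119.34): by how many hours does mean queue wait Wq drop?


ρ = 42.74/119.34 = 0.3581
Wq(M/M/1) = ρ/(μ−λ) = 0.3581/76.60 = 0.004675 hr
Wq(M/D/1) = ρ/(2(μ−λ)) = 0.002338 hr
Savings = 0.004675 − 0.002338 = 0.002338 hr

Final: 0.002338 hr


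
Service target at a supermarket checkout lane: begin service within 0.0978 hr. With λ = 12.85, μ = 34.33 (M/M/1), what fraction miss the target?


ρ = 12.85/34.33 = 0.3743
P(Wq > t) = ρ·e^{−(μ−λ)t} = 0.3743·e^{−2.1007}
= 0.3743·0.122365 = 0.045802

Final: 0.045802


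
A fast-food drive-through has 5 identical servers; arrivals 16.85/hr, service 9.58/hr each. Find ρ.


ρ = λ/(cμ) = 16.85/(5·9.58) = 16.85/47.90 = 0.3518

Final: 0.3518


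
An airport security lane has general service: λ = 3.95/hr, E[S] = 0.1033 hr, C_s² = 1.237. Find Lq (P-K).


ρ = λ·E[S] = 3.95·0.1033 = 0.4080
Lq = ρ²(1+C_s²)/(2(1−ρ)) = 0.1665·(1+1.237)/(2·0.5920)
= 0.1665·2.2370/1.1839 = 0.31458

Final: 0.31458


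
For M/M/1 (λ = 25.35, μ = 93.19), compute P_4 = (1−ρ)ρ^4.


ρ = 25.35/93.19 = 0.2720
P_n = (1−ρ)·ρ^n = (1 − 0.2720)·0.2720^4 = 0.7280·0.005476 = 0.003986

Final: 0.003986


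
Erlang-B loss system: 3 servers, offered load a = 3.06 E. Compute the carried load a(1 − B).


B(3,3.06) = 0.353285 (Erlang-B)
Carried load = a(1 − B) = 3.06·(1 − 0.353285) = 3.06·0.646715 = 1.9789 E

Final: 1.9789 Erlangs


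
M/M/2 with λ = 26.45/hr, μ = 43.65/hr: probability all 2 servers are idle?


a = λ/μ = 26.45/43.65 = 0.6060; ρ = a/c = 0.3030
Σ_{k=0}^{1} a^k/k! (terms k=0..1) = 1.00000 + 0.60596 = 1.60596
Tail: a^2/(2!(1−ρ)) = 0.36718/(2·0.6970) = 0.26339
P₀ = 1/(1.60596 + 0.26339) = 1/1.86935 = 0.534945

Final: 0.534945


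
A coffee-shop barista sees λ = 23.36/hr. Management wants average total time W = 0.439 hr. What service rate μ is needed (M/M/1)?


W = 1/(μ−λ) ⇒ μ − λ = 1/W = 1/0.439 = 2.2779
μ = λ + 1/W = 23.36 + 2.2779 = 25.6379 per hr

Final: 25.6379 /hr


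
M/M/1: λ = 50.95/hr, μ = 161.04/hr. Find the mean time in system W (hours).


W = 1/(μ−λ) = 1/(161.04 − 50.95) = 1/110.09 = 0.009083 hr

Final: 0.009083 hr


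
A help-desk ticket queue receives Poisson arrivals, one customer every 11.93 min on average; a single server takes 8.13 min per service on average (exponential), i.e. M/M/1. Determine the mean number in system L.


λ = 60/11.93 = 5.0293 /hr
μ = 60/8.13 = 7.3801 /hr
ρ = λ/μ = 5.0293/7.3801 = 0.6815
L = ρ/(1−ρ) = 0.6815/0.3185 = 2.1395

Final: 2.1395


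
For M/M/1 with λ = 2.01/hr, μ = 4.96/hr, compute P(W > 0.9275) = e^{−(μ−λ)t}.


W ~ Exponential(μ−λ) for M/M/1.
μ − λ = 4.96 − 2.01 = 2.9500
P(W > t) = e^{−(μ−λ)t} = e^{−2.7361} = 0.064821

Final: 0.064821


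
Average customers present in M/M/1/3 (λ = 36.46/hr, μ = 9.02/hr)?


ρ = 36.46/9.02 = 4.0421
L = ρ[1 − (K+1)ρ^K + Kρ^(K+1)] / [(1−ρ)(1−ρ^(K+1))]
Numerator: 4.0421·(1 − 4·66.043546 + 3·266.956505) = 2173.433679
Denominator: (-3.0421)·(-265.956505) = 809.073890
L = 2173.433679/809.073890 = 2.6863

Final: 2.6863


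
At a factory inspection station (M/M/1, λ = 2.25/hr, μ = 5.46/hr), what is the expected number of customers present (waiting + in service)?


ρ = λ/μ = 2.25/5.46 = 0.4121
L = ρ/(1−ρ) = 0.4121/(1 − 0.4121) = 0.4121/0.5879 = 0.7009

Final: 0.7009


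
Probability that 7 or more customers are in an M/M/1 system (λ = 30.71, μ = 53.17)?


ρ = 30.71/53.17 = 0.5776
P(N ≥ n) = ρ^n = 0.5776^7 = 0.021443

Final: 0.021443


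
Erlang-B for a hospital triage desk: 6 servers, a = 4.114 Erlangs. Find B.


B(c,a) = (a^c/c!) / Σ_{k=0}^{c} a^k/k!
a^6/6! = 6.733692
Σ terms (k=0..6): 1.00000 + 4.11400 + 8.46250 + 11.60491 + 11.93565 + 9.82065 + 6.73369 = 53.671390
B = 6.733692/53.671390 = 0.125461

Final: 0.125461


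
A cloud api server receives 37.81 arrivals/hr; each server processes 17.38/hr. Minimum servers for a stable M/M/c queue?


Stability requires cμ > λ ⇔ c > λ/μ.
λ/μ = 37.81/17.38 = 2.1755
Minimum integer c = ⌊2.1755⌋ + 1 = 3
Check: 3·17.38 = 52.14 > 37.81, while 2·17.38 = 34.76 ≤ 37.81

Final: 3 servers


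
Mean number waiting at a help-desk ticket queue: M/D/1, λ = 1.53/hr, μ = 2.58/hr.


ρ = 1.53/2.58 = 0.5930
M/D/1: Lq = ρ²/(2(1−ρ)) = 0.3517/(2·0.4070) = 0.43206

Final: 0.43206


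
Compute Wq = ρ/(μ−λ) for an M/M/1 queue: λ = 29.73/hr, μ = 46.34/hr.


ρ = 29.73/46.34 = 0.6416
Wq = ρ/(μ−λ) = 0.6416/(46.34 − 29.73) = 0.6416/16.61 = 0.03863 hr

Final: 0.03863 hr


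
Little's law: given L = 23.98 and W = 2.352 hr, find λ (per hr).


λ = L/W = 23.98/2.352 = 10.1956 /hr

Final: 10.1956 /hr


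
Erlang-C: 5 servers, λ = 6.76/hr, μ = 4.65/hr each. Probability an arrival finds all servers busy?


a = λ/μ = 1.4538; ρ = a/5 = 0.2908
P₀ = 0.233375 (from M/M/c formula)
C(c,a) = [a^c/(c!(1−ρ))]·P₀ = [6.49335/(120·0.7092)]·0.233375
= 0.07629·0.233375 = 0.017805

Final: 0.017805


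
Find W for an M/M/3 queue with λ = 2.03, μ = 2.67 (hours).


a = 0.7603; ρ = 0.2534; P₀ = 0.465670
Lq = P₀·a^c·ρ/(c!(1−ρ)²) = 0.01551
Wq = Lq/λ = 0.01551/2.03 = 0.007640 hr
W = Wq + 1/μ = 0.007640 + 0.37453 = 0.38217 hr

Final: 0.38217 hr


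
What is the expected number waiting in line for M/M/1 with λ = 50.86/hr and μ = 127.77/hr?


ρ = 50.86/127.77 = 0.3981
Lq = ρ²/(1−ρ) = 0.1585/0.6019 = 0.2632

Final: 0.2632


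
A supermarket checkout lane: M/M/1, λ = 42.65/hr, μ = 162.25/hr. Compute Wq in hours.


ρ = 42.65/162.25 = 0.2629
Wq = ρ/(μ−λ) = 0.2629/(162.25 − 42.65) = 0.2629/119.60 = 0.002198 hr

Final: 0.002198 hr


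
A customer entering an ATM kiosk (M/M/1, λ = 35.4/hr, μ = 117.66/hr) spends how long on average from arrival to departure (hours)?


W = 1/(μ−λ) = 1/(117.66 − 35.4) = 1/82.26 = 0.01216 hr

Final: 0.01216 hr


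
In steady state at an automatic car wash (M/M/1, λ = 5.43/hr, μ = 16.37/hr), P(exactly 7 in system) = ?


ρ = 5.43/16.37 = 0.3317
P_n = (1−ρ)·ρ^n = (1 − 0.3317)·0.3317^7 = 0.6683·0.0004418 = 0.0002953

Final: 0.0002953


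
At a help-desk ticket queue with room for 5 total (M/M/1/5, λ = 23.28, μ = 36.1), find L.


ρ = 23.28/36.1 = 0.6449
L = ρ[1 − (K+1)ρ^K + Kρ^(K+1)] / [(1−ρ)(1−ρ^(K+1))]
Numerator: 0.6449·(1 − 6·0.111527 + 5·0.071921) = 0.445250
Denominator: (0.3551)·(0.928079) = 0.329584
L = 0.445250/0.329584 = 1.3509

Final: 1.3509


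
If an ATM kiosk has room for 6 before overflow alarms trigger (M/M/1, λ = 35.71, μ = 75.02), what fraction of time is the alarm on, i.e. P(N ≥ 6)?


ρ = 35.71/75.02 = 0.4760
P(N ≥ n) = ρ^n = 0.4760^6 = 0.011633

Final: 0.011633


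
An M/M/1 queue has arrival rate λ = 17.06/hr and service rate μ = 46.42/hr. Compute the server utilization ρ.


ρ = λ/μ = 17.06/46.42 = 0.3675

Final: 0.3675


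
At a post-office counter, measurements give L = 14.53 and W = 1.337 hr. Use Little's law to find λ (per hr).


λ = L/W = 14.53/1.337 = 10.8676 /hr

Final: 10.8676 /hr


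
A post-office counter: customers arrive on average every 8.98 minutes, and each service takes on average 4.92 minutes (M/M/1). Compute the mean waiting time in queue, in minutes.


λ = 60/8.98 = 6.6815 /hr
μ = 60/4.92 = 12.1951 /hr
ρ = λ/μ = 6.6815/12.1951 = 0.5479
Wq = ρ/(μ−λ) = 0.5479/(12.1951−6.6815) = 0.09937 hr
In minutes: 0.09937·60 = 5.962 min

Final: 5.962 min


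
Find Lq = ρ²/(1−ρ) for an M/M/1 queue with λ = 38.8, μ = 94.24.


ρ = 38.8/94.24 = 0.4117
Lq = ρ²/(1−ρ) = 0.1695/0.5883 = 0.2881

Final: 0.2881


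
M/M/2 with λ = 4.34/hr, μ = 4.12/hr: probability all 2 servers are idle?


a = λ/μ = 4.34/4.12 = 1.0534; ρ = a/c = 0.5267
Σ_{k=0}^{1} a^k/k! (terms k=0..1) = 1.00000 + 1.05340 = 2.05340
Tail: a^2/(2!(1−ρ)) = 1.10965/(2·0.4733) = 1.17224
P₀ = 1/(2.05340 + 1.17224) = 1/3.22564 = 0.310016

Final: 0.310016


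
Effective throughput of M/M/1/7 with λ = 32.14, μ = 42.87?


ρ = 0.7497; P_K = (1−ρ)ρ^7/(1−ρ^8) = 0.037013
λ_eff = λ(1 − P_K) = 32.14·(1 − 0.037013) = 32.14·0.962987 = 30.9504 /hr

Final: 30.9504 /hr


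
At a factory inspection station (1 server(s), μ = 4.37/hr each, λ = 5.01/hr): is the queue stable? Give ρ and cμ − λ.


Total capacity cμ = 1·4.37 = 4.37/hr
ρ = λ/(cμ) = 5.01/4.37 = 1.1465
Stable ⇔ ρ < 1: NO
Spare capacity = cμ − λ = 4.37 − 5.01 = -0.64/hr

Final: ρ = 1.1465; unstable; margin = -0.64/hr
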